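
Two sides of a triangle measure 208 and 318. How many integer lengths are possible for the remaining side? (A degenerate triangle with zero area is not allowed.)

The triangle inequality gives |208 − 318| < c < 208 + 318, i.e. 110 < c < 526.
So c can be any integer from 111 to 525: 415 values.

415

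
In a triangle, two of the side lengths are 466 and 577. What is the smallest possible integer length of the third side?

112

The third side must exceed |466 − 577| = 111.
The smallest integer above 111 is 112.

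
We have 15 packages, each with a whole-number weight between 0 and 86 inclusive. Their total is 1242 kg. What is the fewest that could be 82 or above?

6

Each value short of 82 is at most 81, costing at least 86 − 81 = 5 against the maximum total of 1290.
We can afford to lose at most 1290 − 1242 = 48, so at most ⌊48/5⌋ = 9 fall short, and at least 6 are ≥ 82.
Exactly 6 works: 6 values at 86 and 9 at 81 total 1245; lower one of the high values by 3 (still ≥ 82) to hit 1242.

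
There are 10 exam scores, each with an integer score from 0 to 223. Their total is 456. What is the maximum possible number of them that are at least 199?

2

With k values at 199 or above and the rest at least 0, the sum is at least 0 + 199k.
Since the sum is 456, we need 199k ≤ 456, i.e. k ≤ 2.
k = 2 is achieved by 2 values at 199 and 8 at 0, total 398; add 58 to one value (staying below 199) to reach 456.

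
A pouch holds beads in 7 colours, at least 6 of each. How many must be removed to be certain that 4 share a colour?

You could draw 3 of every colour without reaching 4 of any — 21 in all.
One more forces 4 of some colour, so 21 + 1 = 22.

22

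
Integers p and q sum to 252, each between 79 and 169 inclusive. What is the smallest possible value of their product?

pq = p(252 − p) is concave in p, so over [83, 169] it is minimized at an endpoint.
At the endpoint p = 83, q = 252 − 83 = 169, so pq = 83 × 169 = 14027.

14027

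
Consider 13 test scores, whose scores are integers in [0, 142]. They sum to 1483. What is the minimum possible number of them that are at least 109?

Suppose at most 13 − j of them reach 109; then j values are ≤ 108 and the rest ≤ 142.
The total is then ≤ 108·j + 142·(13 − j) = 1846 − 34j. For this to be ≥ 1483 we need j ≤ 10, so at least 13 − 10 = 3 must reach 109.
Exactly 3 works: 3 values at 142 and 10 at 108 total 1506; lower one of the high values by 23 (still ≥ 109) to hit 1483.

3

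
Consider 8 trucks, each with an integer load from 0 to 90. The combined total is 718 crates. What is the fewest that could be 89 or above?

Each value short of 89 is at most 88, costing at least 90 − 88 = 2 against the maximum total of 720.
We can afford to lose at most 720 − 718 = 2, so at most ⌊2/2⌋ = 1 fall short, and at least 7 are ≥ 89.
Exactly 7 works: 7 values at 90 and 1 at 88 total 718.

7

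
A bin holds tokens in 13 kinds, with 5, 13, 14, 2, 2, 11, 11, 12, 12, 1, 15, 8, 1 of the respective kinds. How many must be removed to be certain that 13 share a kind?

In the worst case you take as many as possible of each kind without reaching 13: 5 + 12 + 12 + 2 + 2 + 11 + 11 + 12 + 12 + 1 + 12 + 8 + 1 = 101.
The next one must give 13 of some kind, so 101 + 1 = 102.

102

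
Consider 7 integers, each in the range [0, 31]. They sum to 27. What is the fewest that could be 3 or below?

1

If only k of them are at most 3, the other 7 − k are at least 4, so the total is at least (7 − k)·4 + k·0.
This is ≤ 27, so (7 − k)·4 + 0k ≤ 27, which gives k ≥ 1.
Exactly 1 works: 1 value at 0 and 6 at 4 total 24; raise one of the low values by 3 (still ≤ 3) to hit 27.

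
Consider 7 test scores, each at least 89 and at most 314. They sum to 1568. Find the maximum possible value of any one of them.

314

Maximizing one value means minimizing the remaining 6.
The other 6 contribute at least 6 × 89 = 534, leaving at most 1568 − 534 = 1034.
But each score is capped at 314, so the maximum is 314.
Achievable: one at 314 and the other 6 totalling 1254, which fits since 6 × 89 ≤ 1254 ≤ 6 × 314.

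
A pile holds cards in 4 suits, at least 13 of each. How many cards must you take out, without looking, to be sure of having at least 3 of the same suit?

9

In the worst case you draw 2 of each of the 4 suits: 4 × 2 = 8.
One more forces 3 of some suit, so 8 + 1 = 9.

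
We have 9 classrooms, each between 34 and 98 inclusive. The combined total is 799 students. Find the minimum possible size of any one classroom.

34

Minimizing one value means maximizing the remaining 8.
The other 8 can take up 8 × 98 = 784 ≥ 799 − 34, so one classroom can sit at its floor of 34.
Achievable: one at 34 and the other 8 totalling 765, which fits since 8 × 34 ≤ 765 ≤ 8 × 98.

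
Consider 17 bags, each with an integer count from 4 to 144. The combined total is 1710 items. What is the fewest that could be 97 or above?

2

Suppose at most 17 − j of them reach 97; then j values are ≤ 96 and the rest ≤ 144.
The total is then ≤ 96·j + 144·(17 − j) = 2448 − 48j. For this to be ≥ 1710 we need j ≤ 15, so at least 17 − 15 = 2 must reach 97.
Exactly 2 works: 2 values at 144 and 15 at 96 total 1728; lower one of the high values by 18 (still ≥ 97) to hit 1710.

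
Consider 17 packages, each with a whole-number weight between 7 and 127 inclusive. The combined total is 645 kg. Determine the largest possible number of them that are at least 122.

If k of the values are ≥ 122, the total is ≥ 122k + 7(17 − k).
Setting 122k + 7(17 − k) ≤ 645 gives 115k ≤ 526, so k ≤ 4.
k = 4 is achieved by 4 values at 122 and 13 at 7, total 579; add 66 to one value (staying below 122) to reach 645.

4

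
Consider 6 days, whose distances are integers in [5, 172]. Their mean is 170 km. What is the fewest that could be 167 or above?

4

The total is 6 × 170 = 1020.
Suppose at most 6 − j of them reach 167; then j values are ≤ 166 and the rest ≤ 172.
The total is then ≤ 166·j + 172·(6 − j) = 1032 − 6j. For this to be ≥ 1020 we need j ≤ 2, so at least 6 − 2 = 4 must reach 167.
Exactly 4 works: 4 values at 172 and 2 at 166 total 1020.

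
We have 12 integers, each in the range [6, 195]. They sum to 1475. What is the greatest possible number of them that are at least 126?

Suppose k of them are at least 126. Those contribute at least 126 each and the other 12 − k at least 6 each.
So the total is at least 126k + 6(12 − k) = 72 + 120k. This must be ≤ 1475, giving k ≤ 11.
k = 11 is achieved by 11 values at 126 and 1 at 6, total 1392; add 83 to one value (staying below 126) to reach 1475.

11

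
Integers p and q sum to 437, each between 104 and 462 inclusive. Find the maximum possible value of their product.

47742

With p + q fixed, pq peaks when the two are closest together.
Taking p = 218 and q = 219 (both in [104, 462]) gives pq = 47742.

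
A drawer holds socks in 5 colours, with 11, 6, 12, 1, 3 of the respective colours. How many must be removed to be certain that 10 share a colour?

In the worst case you take as many as possible of each colour without reaching 10: 9 + 6 + 9 + 1 + 3 = 28.
The next one must give 10 of some colour, so 28 + 1 = 29.

29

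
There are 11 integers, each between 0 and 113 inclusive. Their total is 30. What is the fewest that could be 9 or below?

8

If only k of them are at most 9, the other 11 − k are at least 10, so the total is at least (11 − k)·10 + k·0.
This is ≤ 30, so (11 − k)·10 + 0k ≤ 30, which gives k ≥ 8.
Exactly 8 works: 8 values at 0 and 3 at 10 total 30.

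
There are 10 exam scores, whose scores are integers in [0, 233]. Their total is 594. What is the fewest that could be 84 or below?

Let j be the number exceeding 84. Then the total is ≥ 85·j + 0·(10 − j) = 0 + 85j.
So 85j ≤ 594 and j ≤ 6; hence at least 10 − 6 = 4 are ≤ 84.
Exactly 4 works: 4 values at 0 and 6 at 85 total 510; raise one of the low values by 84 (still ≤ 84) to hit 594.

4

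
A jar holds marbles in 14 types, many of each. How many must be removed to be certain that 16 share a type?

211

You could draw 15 of every type without reaching 16 of any — 210 in all.
One more forces 16 of some type, so 210 + 1 = 211.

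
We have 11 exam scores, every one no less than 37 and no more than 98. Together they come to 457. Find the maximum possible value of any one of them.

87

To make one score as large as possible, make the other 10 as small as possible.
The other 10 contribute at least 10 × 37 = 370, leaving at most 457 − 370 = 87.
Since 87 ≤ 98, this is achievable: one at 87 and 10 at 37.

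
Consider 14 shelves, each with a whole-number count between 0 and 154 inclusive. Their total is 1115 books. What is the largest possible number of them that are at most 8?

7

Suppose k of them are at most 8. Those contribute at most 8 each and the rest at most 154 each.
So the total is at most 8k + 154(14 − k) = 2156 − 146k. This must still be ≥ 1115, so k ≤ 7.
k = 7 is achieved by 7 values at 8 and 7 at 154, total 1134; lower one of the 154's by 19 (still > 8) to reach 1115.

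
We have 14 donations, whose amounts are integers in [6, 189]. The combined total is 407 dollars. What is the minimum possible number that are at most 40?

5

Let j be the number exceeding 40. Then the total is ≥ 41·j + 6·(14 − j) = 84 + 35j.
So 35j ≤ 323 and j ≤ 9; hence at least 14 − 9 = 5 are ≤ 40.
Exactly 5 works: 5 values at 6 and 9 at 41 total 399; raise one of the low values by 8 (still ≤ 40) to hit 407.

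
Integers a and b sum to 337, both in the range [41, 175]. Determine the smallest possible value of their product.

28350

Since a + b is fixed, pushing one of them to its bound minimizes the product.
At the endpoint a = 162, b = 337 − 162 = 175, so ab = 162 × 175 = 28350.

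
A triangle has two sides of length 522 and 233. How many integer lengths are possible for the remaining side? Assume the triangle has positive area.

465

The triangle inequality gives |522 − 233| < c < 522 + 233, i.e. 289 < c < 755.
So c can be any integer from 290 to 754: 465 values.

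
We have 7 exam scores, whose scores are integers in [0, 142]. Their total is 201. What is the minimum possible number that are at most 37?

If only k of them are at most 37, the other 7 − k are at least 38, so the total is at least (7 − k)·38 + k·0.
This is ≤ 201, so (7 − k)·38 + 0k ≤ 201, which gives k ≥ 2.
Exactly 2 works: 2 values at 0 and 5 at 38 total 190; raise one of the low values by 11 (still ≤ 37) to hit 201.

2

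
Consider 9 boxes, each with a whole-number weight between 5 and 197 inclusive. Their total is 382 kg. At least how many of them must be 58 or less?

3

Each value above 58 is at least 59, contributing at least 59 − 5 = 54 above the floor 5.
The sum exceeds the floor total 45 by 337, so at most ⌊337/54⌋ = 6 exceed 58, and at least 3 are ≤ 58.
Exactly 3 works: 3 values at 5 and 6 at 59 total 369; raise one of the low values by 13 (still ≤ 58) to hit 382.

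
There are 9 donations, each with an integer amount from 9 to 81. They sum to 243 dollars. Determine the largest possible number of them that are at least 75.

With k values at 75 or above and the rest at least 9, the sum is at least 81 + 66k.
Since the sum is 243, we need 66k ≤ 162, i.e. k ≤ 2.
k = 2 is achieved by 2 values at 75 and 7 at 9, total 213; add 30 to one value (staying below 75) to reach 243.

2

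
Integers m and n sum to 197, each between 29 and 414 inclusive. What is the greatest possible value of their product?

9702

With m + n fixed, mn peaks when the two are closest together.
Taking m = 98 and n = 99 (both in [29, 414]) gives mn = 9702.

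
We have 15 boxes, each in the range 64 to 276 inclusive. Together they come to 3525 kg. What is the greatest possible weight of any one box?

To make one box as large as possible, make the other 14 as small as possible.
The other 14 contribute at least 14 × 64 = 896, leaving at most 3525 − 896 = 2629.
But each box is capped at 276, so the maximum is 276.
Achievable: one at 276 and the other 14 totalling 3249, which fits since 14 × 64 ≤ 3249 ≤ 14 × 276.

276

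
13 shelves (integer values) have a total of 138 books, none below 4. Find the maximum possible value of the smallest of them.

The 13 values sum to 138, so their minimum is at most ⌊138/13⌋ = 10.
Achievable: 5 of them at 10 and 8 at 11 total 138.

10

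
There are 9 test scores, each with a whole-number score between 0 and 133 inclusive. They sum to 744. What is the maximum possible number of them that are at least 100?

With k values at 100 or above and the rest at least 0, the sum is at least 0 + 100k.
Since the sum is 744, we need 100k ≤ 744, i.e. k ≤ 7.
k = 7 is achieved by 7 values at 100 and 2 at 0, total 700; add 44 to one value (staying below 100) to reach 744.

7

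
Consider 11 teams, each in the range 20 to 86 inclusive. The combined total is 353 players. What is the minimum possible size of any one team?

Minimizing one value means maximizing the remaining 10.
The other 10 can take up 10 × 86 = 860 ≥ 353 − 20, so one team can sit at its floor of 20.
Achievable: one at 20 and the other 10 totalling 333, which fits since 10 × 20 ≤ 333 ≤ 10 × 86.

20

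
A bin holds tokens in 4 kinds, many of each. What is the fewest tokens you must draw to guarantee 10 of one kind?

37

In the worst case you draw 9 of each of the 4 kinds: 4 × 9 = 36.
One more forces 10 of some kind, so 36 + 1 = 37.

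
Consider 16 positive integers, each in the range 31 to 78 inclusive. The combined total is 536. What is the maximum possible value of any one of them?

71

Maximizing one value means minimizing the remaining 15.
The other 15 contribute at least 15 × 31 = 465, leaving at most 536 − 465 = 71.
Since 71 ≤ 78, this is achievable: one at 71 and 15 at 31.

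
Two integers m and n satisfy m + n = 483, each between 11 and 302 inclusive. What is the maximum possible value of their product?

For a fixed sum, the product mn is largest when m and n are as close as possible.
Taking m = 241 and n = 242 (both in [11, 302]) gives mn = 58322.

58322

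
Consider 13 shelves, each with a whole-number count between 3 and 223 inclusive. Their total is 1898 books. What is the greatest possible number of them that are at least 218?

If k of the values are ≥ 218, the total is ≥ 218k + 3(13 − k).
Setting 218k + 3(13 − k) ≤ 1898 gives 215k ≤ 1859, so k ≤ 8.
k = 8 is achieved by 8 values at 218 and 5 at 3, total 1759; add 139 to one value (staying below 218) to reach 1898.

8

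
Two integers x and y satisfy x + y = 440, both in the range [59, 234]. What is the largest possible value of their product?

xy = x(440 − x) is maximized when x is as near 440/2 as the bounds allow.
Taking x = 220 and y = 220 (both in [59, 234]) gives xy = 48400.

48400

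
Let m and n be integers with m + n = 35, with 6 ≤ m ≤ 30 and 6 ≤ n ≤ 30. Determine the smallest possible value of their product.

174

Since m + n is fixed, pushing one of them to its bound minimizes the product.
The extreme feasible split is m = 6, n = 29, giving mn = 174.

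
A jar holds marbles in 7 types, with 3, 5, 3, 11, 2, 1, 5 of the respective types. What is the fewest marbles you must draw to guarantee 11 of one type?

In the worst case you take as many as possible of each type without reaching 11: 3 + 5 + 3 + 10 + 2 + 1 + 5 = 29.
The next one must give 11 of some type, so 29 + 1 = 30.

30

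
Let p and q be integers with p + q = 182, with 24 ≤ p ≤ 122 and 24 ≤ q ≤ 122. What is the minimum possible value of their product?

For a fixed sum, pq is smallest when p and q are as far apart as possible.
The extreme feasible split is p = 60, q = 122, giving pq = 7320.

7320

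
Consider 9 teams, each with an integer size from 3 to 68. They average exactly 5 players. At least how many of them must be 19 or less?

The total is 9 × 5 = 45.
If only k of them are at most 19, the other 9 − k are at least 20, so the total is at least (9 − k)·20 + k·3.
This is ≤ 45, so (9 − k)·20 + 3k ≤ 45, which gives k ≥ 8.
Exactly 8 works: 8 values at 3 and 1 at 20 total 44; raise one of the low values by 1 (still ≤ 19) to hit 45.

8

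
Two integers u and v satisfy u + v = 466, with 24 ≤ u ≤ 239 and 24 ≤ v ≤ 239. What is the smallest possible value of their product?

54253

For a fixed sum, uv is smallest when u and v are as far apart as possible.
The extreme feasible split is u = 227, v = 239, giving uv = 54253.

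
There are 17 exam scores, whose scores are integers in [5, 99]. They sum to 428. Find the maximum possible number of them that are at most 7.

Each value at 7 or below falls at least 99 − 7 = 92 short of the ceiling 99.
The ceiling total is 17 × 99 = 1683, and we need 428, so at most ⌊(1683 − 428)/92⌋ = 13 can be that low.
k = 13 is achieved by 13 values at 7 and 4 at 99, total 487; lower one of the 99's by 59 (still > 7) to reach 428.

13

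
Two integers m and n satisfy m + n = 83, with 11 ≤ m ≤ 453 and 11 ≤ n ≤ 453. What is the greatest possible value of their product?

1722

With m + n fixed, mn peaks when the two are closest together.
Taking m = 41 and n = 42 (both in [11, 453]) gives mn = 1722.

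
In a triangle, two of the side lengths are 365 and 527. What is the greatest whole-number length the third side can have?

891

The third side must be less than 365 + 527 = 892.
The largest integer below 892 is 891.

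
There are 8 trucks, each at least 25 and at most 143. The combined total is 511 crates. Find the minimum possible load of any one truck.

To make one truck as small as possible, make the other 7 as large as possible.
The other 7 can take up 7 × 143 = 1001 ≥ 511 − 25, so one truck can sit at its floor of 25.
Achievable: one at 25 and the other 7 totalling 486, which fits since 7 × 25 ≤ 486 ≤ 7 × 143.

25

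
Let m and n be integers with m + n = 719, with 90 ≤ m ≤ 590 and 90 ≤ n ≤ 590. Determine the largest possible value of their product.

With m + n fixed, mn peaks when the two are closest together.
Taking m = 359 and n = 360 (both in [90, 590]) gives mn = 129240.

129240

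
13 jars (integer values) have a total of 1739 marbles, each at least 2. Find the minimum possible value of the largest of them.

Some value must be at least ⌈1739/13⌉ = 134, since 13 × 133 = 1729 < 1739.
Equality holds with 10 values of 134 and 3 values of 133.

134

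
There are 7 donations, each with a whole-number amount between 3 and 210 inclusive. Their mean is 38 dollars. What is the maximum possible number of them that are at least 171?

The total is 7 × 38 = 266.
Suppose k of them are at least 171. Those contribute at least 171 each and the other 7 − k at least 3 each.
So the total is at least 171k + 3(7 − k) = 21 + 168k. This must be ≤ 266, giving k ≤ 1.
k = 1 is achieved by 1 value at 171 and 6 at 3, total 189; add 77 to one value (staying below 171) to reach 266.

1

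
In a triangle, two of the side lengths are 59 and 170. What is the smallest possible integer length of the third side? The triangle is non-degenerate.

The third side must exceed |59 − 170| = 111.
The smallest integer above 111 is 112.

112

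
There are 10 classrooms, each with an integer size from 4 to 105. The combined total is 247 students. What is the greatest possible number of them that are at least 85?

2

If k of the values are ≥ 85, the total is ≥ 85k + 4(10 − k).
Setting 85k + 4(10 − k) ≤ 247 gives 81k ≤ 207, so k ≤ 2.
k = 2 is achieved by 2 values at 85 and 8 at 4, total 202; add 45 to one value (staying below 85) to reach 247.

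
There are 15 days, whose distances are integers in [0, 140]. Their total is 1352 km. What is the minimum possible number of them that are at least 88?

1

Suppose at most 15 − j of them reach 88; then j values are ≤ 87 and the rest ≤ 140.
The total is then ≤ 87·j + 140·(15 − j) = 2100 − 53j. For this to be ≥ 1352 we need j ≤ 14, so at least 15 − 14 = 1 must reach 88.
Exactly 1 works: 1 value at 140 and 14 at 87 total 1358; lower one of the high values by 6 (still ≥ 88) to hit 1352.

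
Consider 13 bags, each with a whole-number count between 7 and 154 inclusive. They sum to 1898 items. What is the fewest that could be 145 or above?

If only k of them are at least 145, the other 13 − k are at most 144, so the total is at most k·154 + (13 − k)·144.
This must reach 1898, so k·154 + (13 − k)·144 ≥ 1898, giving k ≥ 3.
Exactly 3 works: 3 values at 154 and 10 at 144 total 1902; lower one of the high values by 4 (still ≥ 145) to hit 1898.

3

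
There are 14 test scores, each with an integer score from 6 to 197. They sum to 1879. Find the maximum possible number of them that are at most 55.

Suppose k of them are at most 55. Those contribute at most 55 each and the rest at most 197 each.
So the total is at most 55k + 197(14 − k) = 2758 − 142k. This must still be ≥ 1879, so k ≤ 6.
k = 6 is achieved by 6 values at 55 and 8 at 197, total 1906; lower one of the 197's by 27 (still > 55) to reach 1879.

6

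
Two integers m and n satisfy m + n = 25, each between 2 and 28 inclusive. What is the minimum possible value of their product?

46

mn = m(25 − m) is concave in m, so over [2, 23] it is minimized at an endpoint.
At the endpoint m = 2, n = 25 − 2 = 23, so mn = 2 × 23 = 46.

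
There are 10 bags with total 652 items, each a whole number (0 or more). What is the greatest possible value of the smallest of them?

65

If every one of the 10 were at least 66, the total would be at least 10 × 66 = 660 > 652.
Taking 8 copies of 65 and 2 copies of 66 gives exactly 652, so 65 is attained.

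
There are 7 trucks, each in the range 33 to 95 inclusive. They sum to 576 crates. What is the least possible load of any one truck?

33

To make one truck as small as possible, make the other 6 as large as possible.
The other 6 can take up 6 × 95 = 570 ≥ 576 − 33, so one truck can sit at its floor of 33.
Achievable: one at 33 and the other 6 totalling 543, which fits since 6 × 33 ≤ 543 ≤ 6 × 95.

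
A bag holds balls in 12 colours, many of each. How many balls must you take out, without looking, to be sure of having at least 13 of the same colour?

145

You could draw 12 of every colour without reaching 13 of any — 144 in all.
One more forces 13 of some colour, so 144 + 1 = 145.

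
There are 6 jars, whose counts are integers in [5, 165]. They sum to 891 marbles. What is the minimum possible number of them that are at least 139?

Each value short of 139 is at most 138, costing at least 165 − 138 = 27 against the maximum total of 990.
We can afford to lose at most 990 − 891 = 99, so at most ⌊99/27⌋ = 3 fall short, and at least 3 are ≥ 139.
Exactly 3 works: 3 values at 165 and 3 at 138 total 909; lower one of the high values by 18 (still ≥ 139) to hit 891.

3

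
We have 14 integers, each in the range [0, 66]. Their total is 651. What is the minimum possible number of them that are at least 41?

4

Suppose at most 14 − j of them reach 41; then j values are ≤ 40 and the rest ≤ 66.
The total is then ≤ 40·j + 66·(14 − j) = 924 − 26j. For this to be ≥ 651 we need j ≤ 10, so at least 14 − 10 = 4 must reach 41.
Exactly 4 works: 4 values at 66 and 10 at 40 total 664; lower one of the high values by 13 (still ≥ 41) to hit 651.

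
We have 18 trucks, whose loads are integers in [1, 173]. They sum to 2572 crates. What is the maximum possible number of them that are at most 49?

Each value at 49 or below falls at least 173 − 49 = 124 short of the ceiling 173.
The ceiling total is 18 × 173 = 3114, and we need 2572, so at most ⌊(3114 − 2572)/124⌋ = 4 can be that low.
k = 4 is achieved by 4 values at 49 and 14 at 173, total 2618; lower one of the 173's by 46 (still > 49) to reach 2572.

4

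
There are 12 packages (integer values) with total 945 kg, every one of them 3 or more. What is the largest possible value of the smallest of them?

The average is 945/12 < 79, so some value is ≤ 78.
Equality holds with 3 values of 78 and 9 values of 79.

78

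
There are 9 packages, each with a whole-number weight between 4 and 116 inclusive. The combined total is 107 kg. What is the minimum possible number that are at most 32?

If only k of them are at most 32, the other 9 − k are at least 33, so the total is at least (9 − k)·33 + k·4.
This is ≤ 107, so (9 − k)·33 + 4k ≤ 107, which gives k ≥ 7.
Exactly 7 works: 7 values at 4 and 2 at 33 total 94; raise one of the low values by 13 (still ≤ 32) to hit 107.

7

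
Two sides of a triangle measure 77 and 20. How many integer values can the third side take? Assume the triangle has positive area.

The triangle inequality gives |77 − 20| < c < 77 + 20, i.e. 57 < c < 97.
So c can be any integer from 58 to 96: 39 values.

39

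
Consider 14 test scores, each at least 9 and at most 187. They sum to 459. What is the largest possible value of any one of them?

Maximizing one value means minimizing the remaining 13.
The other 13 contribute at least 13 × 9 = 117, leaving at most 459 − 117 = 342.
But each score is capped at 187, so the maximum is 187.
Achievable: one at 187 and the other 13 totalling 272, which fits since 13 × 9 ≤ 272 ≤ 13 × 187.

187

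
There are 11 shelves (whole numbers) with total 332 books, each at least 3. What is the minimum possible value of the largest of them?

31

Some value must be at least ⌈332/11⌉ = 31, since 11 × 30 = 330 < 332.
Taking 9 copies of 30 and 2 copies of 31 gives exactly 332, so 31 is attained.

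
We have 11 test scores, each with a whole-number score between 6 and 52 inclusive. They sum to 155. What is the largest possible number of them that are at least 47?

2

If k of the values are ≥ 47, the total is ≥ 47k + 6(11 − k).
Setting 47k + 6(11 − k) ≤ 155 gives 41k ≤ 89, so k ≤ 2.
k = 2 is achieved by 2 values at 47 and 9 at 6, total 148; add 7 to one value (staying below 47) to reach 155.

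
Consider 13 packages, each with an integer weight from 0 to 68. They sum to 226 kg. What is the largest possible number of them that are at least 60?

If k of the values are ≥ 60, the total is ≥ 60k + 0(13 − k).
Setting 60k + 0(13 − k) ≤ 226 gives 60k ≤ 226, so k ≤ 3.
k = 3 is achieved by 3 values at 60 and 10 at 0, total 180; add 46 to one value (staying below 60) to reach 226.

3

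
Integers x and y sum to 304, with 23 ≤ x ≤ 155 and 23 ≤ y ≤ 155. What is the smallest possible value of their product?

Since x + y is fixed, pushing one of them to its bound minimizes the product.
At the endpoint x = 149, y = 304 − 149 = 155, so xy = 149 × 155 = 23095.

23095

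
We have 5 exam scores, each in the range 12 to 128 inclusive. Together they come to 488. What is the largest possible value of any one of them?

To make one score as large as possible, make the other 4 as small as possible.
The other 4 contribute at least 4 × 12 = 48, leaving at most 488 − 48 = 440.
But each score is capped at 128, so the maximum is 128.
Achievable: one at 128 and the other 4 totalling 360, which fits since 4 × 12 ≤ 360 ≤ 4 × 128.

128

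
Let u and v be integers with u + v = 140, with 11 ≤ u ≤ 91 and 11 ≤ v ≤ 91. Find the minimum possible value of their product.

4459

Since u + v is fixed, pushing one of them to its bound minimizes the product.
At the endpoint u = 49, v = 140 − 49 = 91, so uv = 49 × 91 = 4459.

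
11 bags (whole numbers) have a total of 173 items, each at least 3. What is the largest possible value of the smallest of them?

15

If every one of the 11 were at least 16, the total would be at least 11 × 16 = 176 > 173.
Achievable: 3 of them at 15 and 8 at 16 total 173.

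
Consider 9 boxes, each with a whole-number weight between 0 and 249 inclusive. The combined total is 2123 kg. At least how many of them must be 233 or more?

If only k of them are at least 233, the other 9 − k are at most 232, so the total is at most k·249 + (9 − k)·232.
This must reach 2123, so k·249 + (9 − k)·232 ≥ 2123, giving k ≥ 3.
Exactly 3 works: 3 values at 249 and 6 at 232 total 2139; lower one of the high values by 16 (still ≥ 233) to hit 2123.

3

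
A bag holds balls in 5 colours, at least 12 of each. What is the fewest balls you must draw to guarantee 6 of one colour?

In the worst case you draw 5 of each of the 5 colours: 5 × 5 = 25.
One more forces 6 of some colour, so 25 + 1 = 26.

26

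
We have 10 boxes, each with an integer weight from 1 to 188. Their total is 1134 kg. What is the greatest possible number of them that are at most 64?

6

Each value at 64 or below falls at least 188 − 64 = 124 short of the ceiling 188.
The ceiling total is 10 × 188 = 1880, and we need 1134, so at most ⌊(1880 − 1134)/124⌋ = 6 can be that low.
k = 6 is achieved by 6 values at 64 and 4 at 188, total 1136; lower one of the 188's by 2 (still > 64) to reach 1134.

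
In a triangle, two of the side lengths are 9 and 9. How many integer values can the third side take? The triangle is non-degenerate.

The triangle inequality gives |9 − 9| < c < 9 + 9, i.e. 0 < c < 18.
So c can be any integer from 1 to 17: 17 values.

17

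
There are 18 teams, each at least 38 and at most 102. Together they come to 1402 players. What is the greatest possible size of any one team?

102

To make one team as large as possible, make the other 17 as small as possible.
The other 17 contribute at least 17 × 38 = 646, leaving at most 1402 − 646 = 756.
But each team is capped at 102, so the maximum is 102.
Achievable: one at 102 and the other 17 totalling 1300, which fits since 17 × 38 ≤ 1300 ≤ 17 × 102.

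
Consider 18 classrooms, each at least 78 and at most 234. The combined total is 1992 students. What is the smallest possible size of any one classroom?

78

Minimizing one value means maximizing the remaining 17.
The other 17 can take up 17 × 234 = 3978 ≥ 1992 − 78, so one classroom can sit at its floor of 78.
Achievable: one at 78 and the other 17 totalling 1914, which fits since 17 × 78 ≤ 1914 ≤ 17 × 234.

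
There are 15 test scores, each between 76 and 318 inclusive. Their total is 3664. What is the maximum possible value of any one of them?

Maximizing one value means minimizing the remaining 14.
The other 14 contribute at least 14 × 76 = 1064, leaving at most 3664 − 1064 = 2600.
But each score is capped at 318, so the maximum is 318.
Achievable: one at 318 and the other 14 totalling 3346, which fits since 14 × 76 ≤ 3346 ≤ 14 × 318.

318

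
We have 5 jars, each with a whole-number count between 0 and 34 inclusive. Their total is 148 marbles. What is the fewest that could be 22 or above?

Suppose at most 5 − j of them reach 22; then j values are ≤ 21 and the rest ≤ 34.
The total is then ≤ 21·j + 34·(5 − j) = 170 − 13j. For this to be ≥ 148 we need j ≤ 1, so at least 5 − 1 = 4 must reach 22.
Exactly 4 works: 4 values at 34 and 1 at 21 total 157; lower one of the high values by 9 (still ≥ 22) to hit 148.

4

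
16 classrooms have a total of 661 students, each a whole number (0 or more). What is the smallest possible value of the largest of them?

The average is 661/16 > 41, so not all 16 can be 41 or less; the largest is ≥ 42.
Achievable: 5 of them at 42 and 11 at 41 total 661.

42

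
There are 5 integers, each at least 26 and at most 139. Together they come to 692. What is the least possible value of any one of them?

Minimizing one value means maximizing the remaining 4.
The other 4 contribute at most 4 × 139 = 556, leaving at least 692 − 556 = 136.
Since 136 ≥ 26, this is achievable: one at 136 and 4 at 139.

136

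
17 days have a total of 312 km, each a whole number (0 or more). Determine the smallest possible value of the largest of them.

Some value must be at least ⌈312/17⌉ = 19, since 17 × 18 = 306 < 312.
Achievable: 6 of them at 19 and 11 at 18 total 312.

19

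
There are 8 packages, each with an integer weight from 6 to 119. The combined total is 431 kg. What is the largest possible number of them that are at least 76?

5

With k values at 76 or above and the rest at least 6, the sum is at least 48 + 70k.
Since the sum is 431, we need 70k ≤ 383, i.e. k ≤ 5.
k = 5 is achieved by 5 values at 76 and 3 at 6, total 398; add 33 to one value (staying below 76) to reach 431.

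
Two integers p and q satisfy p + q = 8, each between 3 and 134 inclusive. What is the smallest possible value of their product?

15

For a fixed sum, pq is smallest when p and q are as far apart as possible.
The extreme feasible split is p = 3, q = 5, giving pq = 15.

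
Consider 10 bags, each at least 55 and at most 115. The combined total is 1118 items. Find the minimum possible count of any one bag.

To make one bag as small as possible, make the other 9 as large as possible.
The other 9 contribute at most 9 × 115 = 1035, leaving at least 1118 − 1035 = 83.
Since 83 ≥ 55, this is achievable: one at 83 and 9 at 115.

83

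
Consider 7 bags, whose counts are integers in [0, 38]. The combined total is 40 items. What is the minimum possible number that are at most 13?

5

Each value above 13 is at least 14, contributing at least 14 − 0 = 14 above the floor 0.
The sum exceeds the floor total 0 by 40, so at most ⌊40/14⌋ = 2 exceed 13, and at least 5 are ≤ 13.
Exactly 5 works: 5 values at 0 and 2 at 14 total 28; raise one of the low values by 12 (still ≤ 13) to hit 40.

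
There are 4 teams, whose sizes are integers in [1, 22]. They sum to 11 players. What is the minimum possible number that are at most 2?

If only k of them are at most 2, the other 4 − k are at least 3, so the total is at least (4 − k)·3 + k·1.
This is ≤ 11, so (4 − k)·3 + 1k ≤ 11, which gives k ≥ 1.
Exactly 1 works: 1 value at 1 and 3 at 3 total 10; raise one of the low values by 1 (still ≤ 2) to hit 11.

1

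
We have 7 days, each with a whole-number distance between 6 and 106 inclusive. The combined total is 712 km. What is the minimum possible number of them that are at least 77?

6

Each value short of 77 is at most 76, costing at least 106 − 76 = 30 against the maximum total of 742.
We can afford to lose at most 742 − 712 = 30, so at most ⌊30/30⌋ = 1 fall short, and at least 6 are ≥ 77.
Exactly 6 works: 6 values at 106 and 1 at 76 total 712.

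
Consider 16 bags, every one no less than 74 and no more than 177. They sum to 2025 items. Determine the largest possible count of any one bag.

To make one bag as large as possible, make the other 15 as small as possible.
The other 15 contribute at least 15 × 74 = 1110, leaving at most 2025 − 1110 = 915.
But each bag is capped at 177, so the maximum is 177.
Achievable: one at 177 and the other 15 totalling 1848, which fits since 15 × 74 ≤ 1848 ≤ 15 × 177.

177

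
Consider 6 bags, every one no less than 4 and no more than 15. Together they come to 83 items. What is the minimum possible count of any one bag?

8

Minimizing one value means maximizing the remaining 5.
The other 5 contribute at most 5 × 15 = 75, leaving at least 83 − 75 = 8.
Since 8 ≥ 4, this is achievable: one at 8 and 5 at 15.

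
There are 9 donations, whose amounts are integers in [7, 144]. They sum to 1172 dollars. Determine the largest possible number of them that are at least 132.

If k of the values are ≥ 132, the total is ≥ 132k + 7(9 − k).
Setting 132k + 7(9 − k) ≤ 1172 gives 125k ≤ 1109, so k ≤ 8.
k = 8 is achieved by 8 values at 132 and 1 at 7, total 1063; add 109 to one value (staying below 132) to reach 1172.

8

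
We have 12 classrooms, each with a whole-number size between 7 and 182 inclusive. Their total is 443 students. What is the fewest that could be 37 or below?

1

Each value above 37 is at least 38, contributing at least 38 − 7 = 31 above the floor 7.
The sum exceeds the floor total 84 by 359, so at most ⌊359/31⌋ = 11 exceed 37, and at least 1 are ≤ 37.
Exactly 1 works: 1 value at 7 and 11 at 38 total 425; raise one of the low values by 18 (still ≤ 37) to hit 443.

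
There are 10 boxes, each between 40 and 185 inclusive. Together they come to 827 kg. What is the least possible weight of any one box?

To make one box as small as possible, make the other 9 as large as possible.
The other 9 can take up 9 × 185 = 1665 ≥ 827 − 40, so one box can sit at its floor of 40.
Achievable: one at 40 and the other 9 totalling 787, which fits since 9 × 40 ≤ 787 ≤ 9 × 185.

40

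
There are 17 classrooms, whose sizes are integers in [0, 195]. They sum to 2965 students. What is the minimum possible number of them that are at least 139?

Each value short of 139 is at most 138, costing at least 195 − 138 = 57 against the maximum total of 3315.
We can afford to lose at most 3315 − 2965 = 350, so at most ⌊350/57⌋ = 6 fall short, and at least 11 are ≥ 139.
Exactly 11 works: 11 values at 195 and 6 at 138 total 2973; lower one of the high values by 8 (still ≥ 139) to hit 2965.

11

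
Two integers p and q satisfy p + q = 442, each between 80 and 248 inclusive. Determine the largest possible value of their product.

48841

pq = p(442 − p) is maximized when p is as near 442/2 as the bounds allow.
Taking p = 221 and q = 221 (both in [80, 248]) gives pq = 48841.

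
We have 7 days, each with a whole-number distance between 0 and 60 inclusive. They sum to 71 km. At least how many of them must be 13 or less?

2

Let j be the number exceeding 13. Then the total is ≥ 14·j + 0·(7 − j) = 0 + 14j.
So 14j ≤ 71 and j ≤ 5; hence at least 7 − 5 = 2 are ≤ 13.
Exactly 2 works: 2 values at 0 and 5 at 14 total 70; raise one of the low values by 1 (still ≤ 13) to hit 71.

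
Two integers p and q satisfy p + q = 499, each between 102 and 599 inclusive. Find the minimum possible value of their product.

Since p + q is fixed, pushing one of them to its bound minimizes the product.
The extreme feasible split is p = 102, q = 397, giving pq = 40494.

40494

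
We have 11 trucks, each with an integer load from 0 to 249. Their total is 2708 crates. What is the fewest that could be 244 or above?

Suppose at most 11 − j of them reach 244; then j values are ≤ 243 and the rest ≤ 249.
The total is then ≤ 243·j + 249·(11 − j) = 2739 − 6j. For this to be ≥ 2708 we need j ≤ 5, so at least 11 − 5 = 6 must reach 244.
Exactly 6 works: 6 values at 249 and 5 at 243 total 2709; lower one of the high values by 1 (still ≥ 244) to hit 2708.

6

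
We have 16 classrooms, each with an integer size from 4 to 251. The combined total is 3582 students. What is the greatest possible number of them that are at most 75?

2

Each value at 75 or below falls at least 251 − 75 = 176 short of the ceiling 251.
The ceiling total is 16 × 251 = 4016, and we need 3582, so at most ⌊(4016 − 3582)/176⌋ = 2 can be that low.
k = 2 is achieved by 2 values at 75 and 14 at 251, total 3664; lower one of the 251's by 82 (still > 75) to reach 3582.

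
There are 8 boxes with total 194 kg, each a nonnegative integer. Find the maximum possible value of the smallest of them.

The 8 values sum to 194, so their minimum is at most ⌊194/8⌋ = 24.
Taking 6 copies of 24 and 2 copies of 25 gives exactly 194, so 24 is attained.

24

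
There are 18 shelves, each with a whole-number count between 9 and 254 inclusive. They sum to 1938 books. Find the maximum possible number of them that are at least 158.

With k values at 158 or above and the rest at least 9, the sum is at least 162 + 149k.
Since the sum is 1938, we need 149k ≤ 1776, i.e. k ≤ 11.
k = 11 is achieved by 11 values at 158 and 7 at 9, total 1801; add 137 to one value (staying below 158) to reach 1938.

11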